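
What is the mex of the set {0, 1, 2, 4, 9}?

3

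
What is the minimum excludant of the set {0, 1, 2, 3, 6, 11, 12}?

The values 0, 1, 2, 3 are all present; 4 is the first non-negative integer missing from the set.

4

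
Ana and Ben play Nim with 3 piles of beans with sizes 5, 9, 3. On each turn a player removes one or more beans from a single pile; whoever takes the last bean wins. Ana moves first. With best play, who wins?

Ana wins

Write each in binary and XOR column by column:
  0101  (5)
  1001  (9)
  0011  (3)
  ----
  1111  (15)
The nim-sum is 15 ≠ 0, so this is an N-position: the player to move can win; Ana has a winning move.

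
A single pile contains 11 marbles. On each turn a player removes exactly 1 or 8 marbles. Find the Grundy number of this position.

Grundy values for subtraction set {1, 8}:
k:     0  1  2  3  4  5  6  7  8  9 10 11
g(k):  0  1  0  1  0  1  0  1  2  0  1  0
So g(11) = 0.

0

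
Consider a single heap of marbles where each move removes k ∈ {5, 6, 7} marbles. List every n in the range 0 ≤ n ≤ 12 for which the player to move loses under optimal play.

0, 1, 2, 3, 4, 12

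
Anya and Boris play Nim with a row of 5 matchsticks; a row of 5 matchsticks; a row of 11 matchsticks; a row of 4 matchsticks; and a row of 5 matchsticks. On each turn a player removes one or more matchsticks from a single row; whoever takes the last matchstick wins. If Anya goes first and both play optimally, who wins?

Nim-sum: 5 ^ 5 ^ 11 ^ 4 ^ 5 = 10.
The nim-sum is 10 ≠ 0, so this is an N-position: the player to move can win; Anya has a winning move.

Anya wins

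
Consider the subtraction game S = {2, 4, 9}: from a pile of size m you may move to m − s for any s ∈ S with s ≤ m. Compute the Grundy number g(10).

Build the Grundy sequence with g(k) = mex{g(k−s) : s ∈ {2, 4, 9}, s ≤ k}:
k:     0  1  2  3  4  5  6  7  8  9 10
g(k):  0  0  1  1  2  2  0  0  1  1  2
So g(10) = 2.

2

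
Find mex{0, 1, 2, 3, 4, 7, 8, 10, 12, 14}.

5

The values 0, 1, 2, 3, 4 are all present; 5 is the first non-negative integer missing from the set.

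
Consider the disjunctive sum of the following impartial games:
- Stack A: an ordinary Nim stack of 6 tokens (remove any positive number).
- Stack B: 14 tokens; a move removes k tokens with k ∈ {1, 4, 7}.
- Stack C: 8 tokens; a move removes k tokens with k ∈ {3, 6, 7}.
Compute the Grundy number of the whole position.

5

Stack A is a plain Nim stack of size 6, so its Grundy value is 6.
Grundy values for stack B (subtraction set {1, 4, 7}):
k:     0  1  2  3  4  5  6  7  8  9 10 11 12 13 14
g(k):  0  1  0  1  2  0  1  2  0  1  0  1  2  0  1
So g(14) = 1.
For stack C, compute g(0), g(1), … with moves {3, 6, 7}:
g(0) = mex{} = 0
g(1) = mex{} = 0
g(2) = mex{} = 0
g(3) = mex{0} = 1
g(4) = mex{0} = 1
g(5) = mex{0} = 1
g(6) = mex{0,1} = 2
g(7) = mex{0,1} = 2
g(8) = mex{0,1} = 2
So g(8) = 2.
The value of a disjunctive sum is the nim-sum of the parts.
Combined value = 6 XOR 1 XOR 2 = 5.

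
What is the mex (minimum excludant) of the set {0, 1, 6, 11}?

2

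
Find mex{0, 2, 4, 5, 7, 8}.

0 is in the set but 1 is not, so the mex is 1.

1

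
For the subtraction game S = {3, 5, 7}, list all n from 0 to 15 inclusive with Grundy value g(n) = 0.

0, 1, 2, 10, 11, 12

Compute g(0), g(1), … for moves {3, 5, 7}:
k:     0  1  2  3  4  5  6  7  8  9 10 11 12 13 14 15
g(k):  0  0  0  1  1  1  2  2  2  3  0  0  0  1  1  1
The P-positions (g = 0) in 0..15 are 0, 1, 2, 10, 11, 12.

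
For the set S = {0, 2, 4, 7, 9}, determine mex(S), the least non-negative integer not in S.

1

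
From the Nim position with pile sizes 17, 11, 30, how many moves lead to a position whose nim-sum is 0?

1

Write each in binary and XOR column by column:
  10001  (17)
  01011  (11)
  11110  (30)
  -----
  00100  (4)
The overall nim-sum is X = 4. A pile of size p has a winning move iff p XOR X < p (reduce it to p XOR X).
  17: 17 XOR 4 = 21 ≥ 17 — no move.
  11: 11 XOR 4 = 15 ≥ 11 — no move.
  30: 30 XOR 4 = 26 < 30 — winning move (to 26).
That gives 1 winning move.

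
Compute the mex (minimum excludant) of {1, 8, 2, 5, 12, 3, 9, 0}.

The values 0, 1, 2, 3 are all present; 4 is the first non-negative integer missing from the set.

4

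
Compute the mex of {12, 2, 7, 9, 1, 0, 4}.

The values 0, 1, 2 are all present; 3 is the first non-negative integer missing from the set.

3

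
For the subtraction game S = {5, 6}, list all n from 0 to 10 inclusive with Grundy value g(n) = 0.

0, 1, 2, 3, 4

Grundy values for subtraction set {5, 6}:
g(0) = mex{} = 0
g(1) = mex{} = 0
g(2) = mex{} = 0
g(3) = mex{} = 0
g(4) = mex{} = 0
g(5) = mex{0} = 1
g(6) = mex{0} = 1
g(7) = mex{0} = 1
g(8) = mex{0} = 1
g(9) = mex{0} = 1
g(10) = mex{0,1} = 2
The P-positions (g = 0) in 0..10 are 0, 1, 2, 3, 4.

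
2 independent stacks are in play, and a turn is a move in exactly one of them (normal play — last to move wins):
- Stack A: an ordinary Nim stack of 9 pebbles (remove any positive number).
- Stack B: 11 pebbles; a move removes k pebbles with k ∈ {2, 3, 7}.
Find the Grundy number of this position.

9

Stack A is a plain Nim stack of size 9, so its Grundy value is 9.
For stack B, compute g(0), g(1), … with moves {2, 3, 7}:
k:     0  1  2  3  4  5  6  7  8  9 10 11
g(k):  0  0  1  1  2  0  0  1  1  2  0  0
So g(11) = 0.
By the Sprague-Grundy theorem, the Grundy value of a sum of independent games is the XOR of the component values.
Combined value = 9 ⊕ 0 = 9.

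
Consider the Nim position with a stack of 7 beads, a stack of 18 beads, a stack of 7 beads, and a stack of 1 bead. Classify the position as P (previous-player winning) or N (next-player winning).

N-position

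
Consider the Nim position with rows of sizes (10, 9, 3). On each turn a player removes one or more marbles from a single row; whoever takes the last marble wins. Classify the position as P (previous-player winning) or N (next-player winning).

P-position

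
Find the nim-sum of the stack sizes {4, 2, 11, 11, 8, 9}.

7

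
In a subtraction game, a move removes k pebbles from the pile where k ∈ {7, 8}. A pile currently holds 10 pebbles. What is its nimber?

Build the Grundy sequence with g(k) = mex{g(k−s) : s ∈ {7, 8}, s ≤ k}:
k:     0  1  2  3  4  5  6  7  8  9 10
g(k):  0  0  0  0  0  0  0  1  1  1  1
So g(10) = 1.

1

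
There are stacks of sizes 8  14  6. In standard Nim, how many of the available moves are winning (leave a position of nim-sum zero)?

0

In binary:
  1000  (8)
  1110  (14)
  0110  (6)
  ----
  0000  (0)
The nim-sum is already 0, so every move leaves a nonzero nim-sum — there are no winning moves.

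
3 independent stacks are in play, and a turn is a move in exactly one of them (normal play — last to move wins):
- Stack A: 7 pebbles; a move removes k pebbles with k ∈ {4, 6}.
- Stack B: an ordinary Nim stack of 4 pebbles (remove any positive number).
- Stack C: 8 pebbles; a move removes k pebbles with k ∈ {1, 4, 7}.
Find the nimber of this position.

5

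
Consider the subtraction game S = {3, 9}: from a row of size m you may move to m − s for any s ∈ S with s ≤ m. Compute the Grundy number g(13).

Build the Grundy sequence with g(k) = mex{g(k−s) : s ∈ {3, 9}, s ≤ k}:
g(0) = mex{} = 0
g(1) = mex{} = 0
g(2) = mex{} = 0
g(3) = mex{0} = 1
g(4) = mex{0} = 1
g(5) = mex{0} = 1
g(6) = mex{1} = 0
g(7) = mex{1} = 0
g(8) = mex{1} = 0
g(9) = mex{0} = 1
g(10) = mex{0} = 1
g(11) = mex{0} = 1
g(12) = mex{1} = 0
g(13) = mex{1} = 0
So g(13) = 0.

0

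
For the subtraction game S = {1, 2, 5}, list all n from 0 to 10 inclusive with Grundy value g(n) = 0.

0, 3, 6, 9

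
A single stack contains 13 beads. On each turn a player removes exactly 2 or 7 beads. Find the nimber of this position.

0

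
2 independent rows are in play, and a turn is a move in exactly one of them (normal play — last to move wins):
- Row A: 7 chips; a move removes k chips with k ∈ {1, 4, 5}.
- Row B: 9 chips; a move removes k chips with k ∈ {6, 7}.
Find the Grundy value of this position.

For row A, compute g(0), g(1), … with moves {1, 4, 5}:
g(0) = mex{} = 0
g(1) = mex{0} = 1
g(2) = mex{1} = 0
g(3) = mex{0} = 1
g(4) = mex{0,1} = 2
g(5) = mex{0,1,2} = 3
g(6) = mex{0,1,3} = 2
g(7) = mex{0,1,2} = 3
So g(7) = 3.
For row B, compute g(0), g(1), … with moves {6, 7}:
g(0) = mex{} = 0
g(1) = mex{} = 0
g(2) = mex{} = 0
g(3) = mex{} = 0
g(4) = mex{} = 0
g(5) = mex{} = 0
g(6) = mex{0} = 1
g(7) = mex{0} = 1
g(8) = mex{0} = 1
g(9) = mex{0} = 1
So g(9) = 1.
By the Sprague-Grundy theorem, the Grundy value of a sum of independent games is the XOR of the component values.
Combined value = 3 XOR 1 = 2.

2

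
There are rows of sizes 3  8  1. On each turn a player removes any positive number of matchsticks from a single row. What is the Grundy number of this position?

10

Nim-sum: 3 ^ 8 ^ 1 = 10.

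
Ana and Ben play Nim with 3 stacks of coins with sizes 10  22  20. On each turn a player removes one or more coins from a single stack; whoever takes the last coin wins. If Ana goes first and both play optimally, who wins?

Ana wins

Nim-sum: 10 XOR 22 XOR 20 = 8.
The nim-sum is 8 ≠ 0, so this is an N-position: the player to move can win; Ana has a winning move.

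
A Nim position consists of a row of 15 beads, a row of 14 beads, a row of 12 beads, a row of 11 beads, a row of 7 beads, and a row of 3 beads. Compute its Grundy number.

Nim-sum: 15 XOR 14 XOR 12 XOR 11 XOR 7 XOR 3 = 2.

2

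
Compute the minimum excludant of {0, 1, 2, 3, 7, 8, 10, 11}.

The values 0, 1, 2, 3 are all present; 4 is the first non-negative integer missing from the set.

4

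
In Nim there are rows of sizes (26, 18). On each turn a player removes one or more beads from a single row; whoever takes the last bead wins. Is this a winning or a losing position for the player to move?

Winning position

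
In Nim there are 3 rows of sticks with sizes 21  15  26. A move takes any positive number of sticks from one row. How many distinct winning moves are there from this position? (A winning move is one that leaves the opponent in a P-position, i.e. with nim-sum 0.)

0

Compute the nim-sum pairwise:
21 ^ 15 = 26
26 ^ 26 = 0
The nim-sum is already 0, so every move leaves a nonzero nim-sum — there are no winning moves.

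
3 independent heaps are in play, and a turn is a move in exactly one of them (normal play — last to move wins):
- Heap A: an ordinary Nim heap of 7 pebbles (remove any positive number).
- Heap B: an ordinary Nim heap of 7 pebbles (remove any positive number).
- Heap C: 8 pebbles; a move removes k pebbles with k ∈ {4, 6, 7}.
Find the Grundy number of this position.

Heap A is a plain Nim heap of size 7, so its Grundy value is 7.
Heap B is a plain Nim heap of size 7, so its Grundy value is 7.
Grundy values for heap C (subtraction set {4, 6, 7}):
g(0) = mex{} = 0
g(1) = mex{} = 0
g(2) = mex{} = 0
g(3) = mex{} = 0
g(4) = mex{0} = 1
g(5) = mex{0} = 1
g(6) = mex{0} = 1
g(7) = mex{0} = 1
g(8) = mex{0,1} = 2
So g(8) = 2.
By the Sprague-Grundy theorem, the Grundy value of a sum of independent games is the XOR of the component values.
Combined value = 7 XOR 7 XOR 2 = 2.

2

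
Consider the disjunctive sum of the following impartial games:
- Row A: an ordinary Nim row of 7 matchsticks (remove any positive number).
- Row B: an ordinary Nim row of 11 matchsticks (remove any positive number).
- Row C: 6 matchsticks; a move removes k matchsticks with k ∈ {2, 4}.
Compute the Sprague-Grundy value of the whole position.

12

Row A is a plain Nim row of size 7, so its Grundy value is 7.
Row B is a plain Nim row of size 11, so its Grundy value is 11.
For row C, compute g(0), g(1), … with moves {2, 4}:
g(0) = mex{} = 0
g(1) = mex{} = 0
g(2) = mex{0} = 1
g(3) = mex{0} = 1
g(4) = mex{0,1} = 2
g(5) = mex{0,1} = 2
g(6) = mex{1,2} = 0
So g(6) = 0.
By the Sprague-Grundy theorem, the Grundy value of a sum of independent games is the XOR of the component values.
Combined value = 7 XOR 11 XOR 0 = 12.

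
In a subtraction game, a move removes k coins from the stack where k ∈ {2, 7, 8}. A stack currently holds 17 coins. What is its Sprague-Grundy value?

Build the Grundy sequence with g(k) = mex{g(k−s) : s ∈ {2, 7, 8}, s ≤ k}:
k:     0  1  2  3  4  5  6  7  8  9 10 11 12 13 14 15 16 17
g(k):  0  0  1  1  0  0  1  1  2  2  0  3  1  2  0  0  1  1
So g(17) = 1.

1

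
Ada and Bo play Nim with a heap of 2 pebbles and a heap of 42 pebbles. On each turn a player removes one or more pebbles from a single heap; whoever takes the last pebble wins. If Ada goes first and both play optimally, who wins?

Write each in binary and XOR column by column:
  000010  (2)
  101010  (42)
  ------
  101000  (40)
The nim-sum is 40 ≠ 0, so this is an N-position: the player to move can win; Ada has a winning move.

Ada wins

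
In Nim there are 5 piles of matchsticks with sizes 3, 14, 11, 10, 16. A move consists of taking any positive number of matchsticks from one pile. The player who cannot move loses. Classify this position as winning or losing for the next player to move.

Compute the nim-sum pairwise:
3 ⊕ 14 = 13
13 ⊕ 11 = 6
6 ⊕ 10 = 12
12 ⊕ 16 = 28
The nim-sum is 28 ≠ 0, so this is an N-position: the player to move can win.

Winning position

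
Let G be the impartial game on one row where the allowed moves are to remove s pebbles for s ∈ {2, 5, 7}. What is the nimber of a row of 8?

2

Compute g(0), g(1), … for moves {2, 5, 7}:
g(0) = mex{} = 0
g(1) = mex{} = 0
g(2) = mex{0} = 1
g(3) = mex{0} = 1
g(4) = mex{1} = 0
g(5) = mex{0,1} = 2
g(6) = mex{0} = 1
g(7) = mex{0,1,2} = 3
g(8) = mex{0,1} = 2
So g(8) = 2.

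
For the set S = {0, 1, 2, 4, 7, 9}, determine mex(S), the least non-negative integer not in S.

The values 0, 1, 2 are all present; 3 is the first non-negative integer missing from the set.

3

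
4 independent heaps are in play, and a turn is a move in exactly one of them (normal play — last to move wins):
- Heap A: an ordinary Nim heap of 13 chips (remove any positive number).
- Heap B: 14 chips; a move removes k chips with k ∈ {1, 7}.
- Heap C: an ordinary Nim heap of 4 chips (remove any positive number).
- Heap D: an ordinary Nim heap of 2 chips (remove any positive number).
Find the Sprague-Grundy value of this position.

Heap A is a plain Nim heap of size 13, so its Grundy value is 13.
For heap B, compute g(0), g(1), … with moves {1, 7}:
g(0) = mex{} = 0
g(1) = mex{0} = 1
g(2) = mex{1} = 0
g(3) = mex{0} = 1
g(4) = mex{1} = 0
g(5) = mex{0} = 1
g(6) = mex{1} = 0
g(7) = mex{0} = 1
g(8) = mex{1} = 0
g(9) = mex{0} = 1
g(10) = mex{1} = 0
g(11) = mex{0} = 1
g(12) = mex{1} = 0
g(13) = mex{0} = 1
g(14) = mex{1} = 0
So g(14) = 0.
Heap C is a plain Nim heap of size 4, so its Grundy value is 4.
Heap D is a plain Nim heap of size 2, so its Grundy value is 2.
The value of a disjunctive sum is the nim-sum of the parts.
Combined value = 13 ⊕ 0 ⊕ 4 ⊕ 2 = 11.

11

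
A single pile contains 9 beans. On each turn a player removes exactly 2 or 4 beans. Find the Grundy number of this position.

1

Compute g(0), g(1), … for moves {2, 4}:
k:     0  1  2  3  4  5  6  7  8  9
g(k):  0  0  1  1  2  2  0  0  1  1
So g(9) = 1.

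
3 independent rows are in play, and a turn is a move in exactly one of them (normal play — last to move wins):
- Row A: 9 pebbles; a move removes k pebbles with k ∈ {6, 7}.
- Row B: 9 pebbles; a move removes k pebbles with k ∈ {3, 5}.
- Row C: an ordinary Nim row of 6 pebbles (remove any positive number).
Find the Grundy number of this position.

7

Build the Grundy sequence for row A with g(k) = mex{g(k−s) : s ∈ {6, 7}, s ≤ k}:
g(0) = mex{} = 0
g(1) = mex{} = 0
g(2) = mex{} = 0
g(3) = mex{} = 0
g(4) = mex{} = 0
g(5) = mex{} = 0
g(6) = mex{0} = 1
g(7) = mex{0} = 1
g(8) = mex{0} = 1
g(9) = mex{0} = 1
So g(9) = 1.
For row B, compute g(0), g(1), … with moves {3, 5}:
g(0) = mex{} = 0
g(1) = mex{} = 0
g(2) = mex{} = 0
g(3) = mex{0} = 1
g(4) = mex{0} = 1
g(5) = mex{0} = 1
g(6) = mex{0,1} = 2
g(7) = mex{0,1} = 2
g(8) = mex{1} = 0
g(9) = mex{1,2} = 0
So g(9) = 0.
Row C is a plain Nim row of size 6, so its Grundy value is 6.
By the Sprague-Grundy theorem, the Grundy value of a sum of independent games is the XOR of the component values.
Combined value = 1 XOR 0 XOR 6 = 7.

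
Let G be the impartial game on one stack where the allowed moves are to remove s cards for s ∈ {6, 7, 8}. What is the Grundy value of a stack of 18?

0

Build the Grundy sequence with g(k) = mex{g(k−s) : s ∈ {6, 7, 8}, s ≤ k}:
k:     0  1  2  3  4  5  6  7  8  9 10 11 12 13 14 15 16 17 18
g(k):  0  0  0  0  0  0  1  1  1  1  1  1  2  2  0  0  0  0  0
So g(18) = 0.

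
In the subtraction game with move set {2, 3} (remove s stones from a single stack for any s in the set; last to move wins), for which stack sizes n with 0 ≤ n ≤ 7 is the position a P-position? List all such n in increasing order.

Build the Grundy sequence with g(k) = mex{g(k−s) : s ∈ {2, 3}, s ≤ k}:
k:     0  1  2  3  4  5  6  7
g(k):  0  0  1  1  2  0  0  1
The P-positions (g = 0) in 0..7 are 0, 1, 5, 6.

0, 1, 5, 6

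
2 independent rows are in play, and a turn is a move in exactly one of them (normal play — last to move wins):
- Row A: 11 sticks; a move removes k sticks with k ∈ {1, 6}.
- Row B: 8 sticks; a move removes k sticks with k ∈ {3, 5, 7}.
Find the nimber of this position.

Build the Grundy sequence for row A with g(k) = mex{g(k−s) : s ∈ {1, 6}, s ≤ k}:
k:     0  1  2  3  4  5  6  7  8  9 10 11
g(k):  0  1  0  1  0  1  2  0  1  0  1  0
So g(11) = 0.
Build the Grundy sequence for row B with g(k) = mex{g(k−s) : s ∈ {3, 5, 7}, s ≤ k}:
k:     0  1  2  3  4  5  6  7  8
g(k):  0  0  0  1  1  1  2  2  2
So g(8) = 2.
The value of a disjunctive sum is the nim-sum of the parts.
Combined value = 0 ⊕ 2 = 2.

2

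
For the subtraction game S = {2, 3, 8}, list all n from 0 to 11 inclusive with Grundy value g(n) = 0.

Compute g(0), g(1), … for moves {2, 3, 8}:
g(0) = mex{} = 0
g(1) = mex{} = 0
g(2) = mex{0} = 1
g(3) = mex{0} = 1
g(4) = mex{0,1} = 2
g(5) = mex{1} = 0
g(6) = mex{1,2} = 0
g(7) = mex{0,2} = 1
g(8) = mex{0} = 1
g(9) = mex{0,1} = 2
g(10) = mex{1} = 0
g(11) = mex{1,2} = 0
The P-positions (g = 0) in 0..11 are 0, 1, 5, 6, 10, 11.

0, 1, 5, 6, 10, 11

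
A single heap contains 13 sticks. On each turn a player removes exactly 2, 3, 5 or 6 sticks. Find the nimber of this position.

2

Grundy values for subtraction set {2, 3, 5, 6}:
g(0) = mex{} = 0
g(1) = mex{} = 0
g(2) = mex{0} = 1
g(3) = mex{0} = 1
g(4) = mex{0,1} = 2
g(5) = mex{0,1} = 2
g(6) = mex{0,1,2} = 3
g(7) = mex{0,1,2} = 3
g(8) = mex{1,2,3} = 0
g(9) = mex{1,2,3} = 0
g(10) = mex{0,2,3} = 1
g(11) = mex{0,2,3} = 1
g(12) = mex{0,1,3} = 2
g(13) = mex{0,1,3} = 2
So g(13) = 2.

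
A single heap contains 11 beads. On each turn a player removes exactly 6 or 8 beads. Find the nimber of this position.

1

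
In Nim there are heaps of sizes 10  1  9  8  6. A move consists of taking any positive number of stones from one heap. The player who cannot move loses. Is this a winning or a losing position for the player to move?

Compute the nim-sum pairwise:
10 ⊕ 1 = 11
11 ⊕ 9 = 2
2 ⊕ 8 = 10
10 ⊕ 6 = 12
The nim-sum is 12 ≠ 0, so this is an N-position: the player to move can win.

Winning position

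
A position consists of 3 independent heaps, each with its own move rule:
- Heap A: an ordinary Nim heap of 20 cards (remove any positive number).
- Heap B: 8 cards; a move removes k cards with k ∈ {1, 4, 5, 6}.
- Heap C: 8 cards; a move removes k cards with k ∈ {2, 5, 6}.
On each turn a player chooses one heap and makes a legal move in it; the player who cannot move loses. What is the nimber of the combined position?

Heap A is a plain Nim heap of size 20, so its Grundy value is 20.
For heap B, compute g(0), g(1), … with moves {1, 4, 5, 6}:
k:     0  1  2  3  4  5  6  7  8
g(k):  0  1  0  1  2  3  2  3  4
So g(8) = 4.
Grundy values for heap C (subtraction set {2, 5, 6}):
g(0) = mex{} = 0
g(1) = mex{} = 0
g(2) = mex{0} = 1
g(3) = mex{0} = 1
g(4) = mex{1} = 0
g(5) = mex{0,1} = 2
g(6) = mex{0} = 1
g(7) = mex{0,1,2} = 3
g(8) = mex{1} = 0
So g(8) = 0.
By the Sprague-Grundy theorem, the Grundy value of a sum of independent games is the XOR of the component values.
Combined value = 20 XOR 4 XOR 0 = 16.

16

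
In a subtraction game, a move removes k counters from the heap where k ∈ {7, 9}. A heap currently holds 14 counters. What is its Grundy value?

Build the Grundy sequence with g(k) = mex{g(k−s) : s ∈ {7, 9}, s ≤ k}:
g(0) = mex{} = 0
g(1) = mex{} = 0
g(2) = mex{} = 0
g(3) = mex{} = 0
g(4) = mex{} = 0
g(5) = mex{} = 0
g(6) = mex{} = 0
g(7) = mex{0} = 1
g(8) = mex{0} = 1
g(9) = mex{0} = 1
g(10) = mex{0} = 1
g(11) = mex{0} = 1
g(12) = mex{0} = 1
g(13) = mex{0} = 1
g(14) = mex{0,1} = 2
So g(14) = 2.

2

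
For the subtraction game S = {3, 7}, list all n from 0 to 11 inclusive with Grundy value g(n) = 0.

0, 1, 2, 6, 10, 11

Compute g(0), g(1), … for moves {3, 7}:
k:     0  1  2  3  4  5  6  7  8  9 10 11
g(k):  0  0  0  1  1  1  0  2  2  1  0  0
The P-positions (g = 0) in 0..11 are 0, 1, 2, 6, 10, 11.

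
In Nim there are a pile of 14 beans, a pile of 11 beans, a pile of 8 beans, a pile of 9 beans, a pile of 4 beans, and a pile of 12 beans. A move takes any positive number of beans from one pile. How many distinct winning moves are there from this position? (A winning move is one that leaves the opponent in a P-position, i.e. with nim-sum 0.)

5

Nim-sum: 14 ⊕ 11 ⊕ 8 ⊕ 9 ⊕ 4 ⊕ 12 = 12.
The overall nim-sum is X = 12. A pile of size p has a winning move iff p XOR X < p (reduce it to p XOR X).
  14: 14 XOR 12 = 2 < 14 — winning move (to 2).
  11: 11 XOR 12 = 7 < 11 — winning move (to 7).
  8: 8 XOR 12 = 4 < 8 — winning move (to 4).
  9: 9 XOR 12 = 5 < 9 — winning move (to 5).
  4: 4 XOR 12 = 8 ≥ 4 — no move.
  12: 12 XOR 12 = 0 < 12 — winning move (to 0).
That gives 5 winning moves.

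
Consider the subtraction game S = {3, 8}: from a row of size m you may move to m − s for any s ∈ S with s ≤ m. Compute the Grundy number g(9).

Grundy values for subtraction set {3, 8}:
k:     0  1  2  3  4  5  6  7  8  9
g(k):  0  0  0  1  1  1  0  0  2  1
So g(9) = 1.

1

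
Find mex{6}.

0

0 is not in the set, so the mex is 0.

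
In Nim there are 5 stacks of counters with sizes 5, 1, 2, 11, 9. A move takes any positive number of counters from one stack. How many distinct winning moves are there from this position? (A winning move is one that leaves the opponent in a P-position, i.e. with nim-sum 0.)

Compute the nim-sum pairwise:
5 ⊕ 1 = 4
4 ⊕ 2 = 6
6 ⊕ 11 = 13
13 ⊕ 9 = 4
The overall nim-sum is X = 4. A stack of size p has a winning move iff p XOR X < p (reduce it to p XOR X).
  5: 5 XOR 4 = 1 < 5 — winning move (to 1).
  1: 1 XOR 4 = 5 ≥ 1 — no move.
  2: 2 XOR 4 = 6 ≥ 2 — no move.
  11: 11 XOR 4 = 15 ≥ 11 — no move.
  9: 9 XOR 4 = 13 ≥ 9 — no move.
That gives 1 winning move.

1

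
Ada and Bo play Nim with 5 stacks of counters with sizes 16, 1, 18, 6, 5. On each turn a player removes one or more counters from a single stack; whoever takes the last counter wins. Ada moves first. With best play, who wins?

Bo wins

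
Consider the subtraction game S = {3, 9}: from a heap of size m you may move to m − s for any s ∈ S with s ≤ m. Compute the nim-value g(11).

Compute g(0), g(1), … for moves {3, 9}:
g(0) = mex{} = 0
g(1) = mex{} = 0
g(2) = mex{} = 0
g(3) = mex{0} = 1
g(4) = mex{0} = 1
g(5) = mex{0} = 1
g(6) = mex{1} = 0
g(7) = mex{1} = 0
g(8) = mex{1} = 0
g(9) = mex{0} = 1
g(10) = mex{0} = 1
g(11) = mex{0} = 1
So g(11) = 1.

1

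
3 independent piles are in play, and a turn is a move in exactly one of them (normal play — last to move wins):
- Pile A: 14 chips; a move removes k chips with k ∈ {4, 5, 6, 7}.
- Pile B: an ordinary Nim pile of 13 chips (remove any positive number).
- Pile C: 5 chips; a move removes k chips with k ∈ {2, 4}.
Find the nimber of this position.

Grundy values for pile A (subtraction set {4, 5, 6, 7}):
g(0) = mex{} = 0
g(1) = mex{} = 0
g(2) = mex{} = 0
g(3) = mex{} = 0
g(4) = mex{0} = 1
g(5) = mex{0} = 1
g(6) = mex{0} = 1
g(7) = mex{0} = 1
g(8) = mex{0,1} = 2
g(9) = mex{0,1} = 2
g(10) = mex{0,1} = 2
g(11) = mex{1} = 0
g(12) = mex{1,2} = 0
g(13) = mex{1,2} = 0
g(14) = mex{1,2} = 0
So g(14) = 0.
Pile B is a plain Nim pile of size 13, so its Grundy value is 13.
For pile C, compute g(0), g(1), … with moves {2, 4}:
k:     0  1  2  3  4  5
g(k):  0  0  1  1  2  2
So g(5) = 2.
The value of a disjunctive sum is the nim-sum of the parts.
Combined value = 0 XOR 13 XOR 2 = 15.

15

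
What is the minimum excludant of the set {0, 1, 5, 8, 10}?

The values 0, 1 are all present; 2 is the first non-negative integer missing from the set.

2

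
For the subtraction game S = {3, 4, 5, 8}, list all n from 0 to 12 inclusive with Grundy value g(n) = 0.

0, 1, 2, 11, 12

Grundy values for subtraction set {3, 4, 5, 8}:
g(0) = mex{} = 0
g(1) = mex{} = 0
g(2) = mex{} = 0
g(3) = mex{0} = 1
g(4) = mex{0} = 1
g(5) = mex{0} = 1
g(6) = mex{0,1} = 2
g(7) = mex{0,1} = 2
g(8) = mex{0,1} = 2
g(9) = mex{0,1,2} = 3
g(10) = mex{0,1,2} = 3
g(11) = mex{1,2} = 0
g(12) = mex{1,2,3} = 0
The P-positions (g = 0) in 0..12 are 0, 1, 2, 11, 12.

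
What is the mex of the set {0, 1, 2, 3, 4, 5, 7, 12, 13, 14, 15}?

The values 0, 1, 2, 3, 4, 5 are all present; 6 is the first non-negative integer missing from the set.

6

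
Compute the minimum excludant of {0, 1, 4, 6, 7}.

The values 0, 1 are all present; 2 is the first non-negative integer missing from the set.

2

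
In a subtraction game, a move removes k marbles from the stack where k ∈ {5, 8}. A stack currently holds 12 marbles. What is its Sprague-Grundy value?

2

Build the Grundy sequence with g(k) = mex{g(k−s) : s ∈ {5, 8}, s ≤ k}:
g(0) = mex{} = 0
g(1) = mex{} = 0
g(2) = mex{} = 0
g(3) = mex{} = 0
g(4) = mex{} = 0
g(5) = mex{0} = 1
g(6) = mex{0} = 1
g(7) = mex{0} = 1
g(8) = mex{0} = 1
g(9) = mex{0} = 1
g(10) = mex{0,1} = 2
g(11) = mex{0,1} = 2
g(12) = mex{0,1} = 2
So g(12) = 2.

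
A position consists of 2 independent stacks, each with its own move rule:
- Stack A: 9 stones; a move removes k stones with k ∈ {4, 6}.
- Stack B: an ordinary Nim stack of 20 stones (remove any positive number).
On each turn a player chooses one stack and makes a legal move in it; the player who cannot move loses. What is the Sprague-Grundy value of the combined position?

Build the Grundy sequence for stack A with g(k) = mex{g(k−s) : s ∈ {4, 6}, s ≤ k}:
k:     0  1  2  3  4  5  6  7  8  9
g(k):  0  0  0  0  1  1  1  1  2  2
So g(9) = 2.
Stack B is a plain Nim stack of size 20, so its Grundy value is 20.
By the Sprague-Grundy theorem, the Grundy value of a sum of independent games is the XOR of the component values.
Combined value = 2 ⊕ 20 = 22.

22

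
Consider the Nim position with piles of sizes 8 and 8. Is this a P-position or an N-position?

P-position

Compute the nim-sum pairwise:
8 ^ 8 = 0
The nim-sum is 0, so this is a P-position: the player to move is in a losing position under optimal play.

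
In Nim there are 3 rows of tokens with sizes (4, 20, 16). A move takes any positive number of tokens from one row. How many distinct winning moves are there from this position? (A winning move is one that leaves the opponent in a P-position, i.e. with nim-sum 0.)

0

In binary:
  00100  (4)
  10100  (20)
  10000  (16)
  -----
  00000  (0)
The nim-sum is already 0, so every move leaves a nonzero nim-sum — there are no winning moves.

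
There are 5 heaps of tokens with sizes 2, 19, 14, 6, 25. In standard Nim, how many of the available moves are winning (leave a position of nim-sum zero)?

0

Write each in binary and XOR column by column:
  00010  (2)
  10011  (19)
  01110  (14)
  00110  (6)
  11001  (25)
  -----
  00000  (0)
The nim-sum is already 0, so every move leaves a nonzero nim-sum — there are no winning moves.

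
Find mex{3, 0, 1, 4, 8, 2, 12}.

5

The values 0, 1, 2, 3, 4 are all present; 5 is the first non-negative integer missing from the set.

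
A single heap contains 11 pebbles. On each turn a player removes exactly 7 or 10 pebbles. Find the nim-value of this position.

1

Grundy values for subtraction set {7, 10}:
g(0) = mex{} = 0
g(1) = mex{} = 0
g(2) = mex{} = 0
g(3) = mex{} = 0
g(4) = mex{} = 0
g(5) = mex{} = 0
g(6) = mex{} = 0
g(7) = mex{0} = 1
g(8) = mex{0} = 1
g(9) = mex{0} = 1
g(10) = mex{0} = 1
g(11) = mex{0} = 1
So g(11) = 1.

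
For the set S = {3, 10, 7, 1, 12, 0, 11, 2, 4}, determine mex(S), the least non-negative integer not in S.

5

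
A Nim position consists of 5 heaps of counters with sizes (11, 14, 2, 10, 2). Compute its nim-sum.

Compute the nim-sum pairwise:
11 ⊕ 14 = 5
5 ⊕ 2 = 7
7 ⊕ 10 = 13
13 ⊕ 2 = 15

15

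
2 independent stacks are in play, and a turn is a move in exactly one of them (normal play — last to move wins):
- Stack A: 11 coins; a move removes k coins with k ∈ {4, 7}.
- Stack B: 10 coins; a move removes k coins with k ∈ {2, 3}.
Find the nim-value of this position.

Grundy values for stack A (subtraction set {4, 7}):
k:     0  1  2  3  4  5  6  7  8  9 10 11
g(k):  0  0  0  0  1  1  1  1  2  2  2  0
So g(11) = 0.
For stack B, compute g(0), g(1), … with moves {2, 3}:
g(0) = mex{} = 0
g(1) = mex{} = 0
g(2) = mex{0} = 1
g(3) = mex{0} = 1
g(4) = mex{0,1} = 2
g(5) = mex{1} = 0
g(6) = mex{1,2} = 0
g(7) = mex{0,2} = 1
g(8) = mex{0} = 1
g(9) = mex{0,1} = 2
g(10) = mex{1} = 0
So g(10) = 0.
By the Sprague-Grundy theorem, the Grundy value of a sum of independent games is the XOR of the component values.
Combined value = 0 XOR 0 = 0.

0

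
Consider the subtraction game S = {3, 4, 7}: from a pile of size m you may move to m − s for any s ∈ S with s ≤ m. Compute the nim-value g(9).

3

Grundy values for subtraction set {3, 4, 7}:
k:     0  1  2  3  4  5  6  7  8  9
g(k):  0  0  0  1  1  1  2  2  2  3
So g(9) = 3.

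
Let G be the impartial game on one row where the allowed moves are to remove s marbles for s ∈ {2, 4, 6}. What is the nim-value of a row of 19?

1

Compute g(0), g(1), … for moves {2, 4, 6}:
k:     0  1  2  3  4  5  6  7  8  9 10 11 12 13 14 15 16 17 18 19
g(k):  0  0  1  1  2  2  3  3  0  0  1  1  2  2  3  3  0  0  1  1
So g(19) = 1.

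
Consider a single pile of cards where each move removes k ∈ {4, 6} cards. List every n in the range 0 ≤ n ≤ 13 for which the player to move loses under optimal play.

Compute g(0), g(1), … for moves {4, 6}:
g(0) = mex{} = 0
g(1) = mex{} = 0
g(2) = mex{} = 0
g(3) = mex{} = 0
g(4) = mex{0} = 1
g(5) = mex{0} = 1
g(6) = mex{0} = 1
g(7) = mex{0} = 1
g(8) = mex{0,1} = 2
g(9) = mex{0,1} = 2
g(10) = mex{1} = 0
g(11) = mex{1} = 0
g(12) = mex{1,2} = 0
g(13) = mex{1,2} = 0
The P-positions (g = 0) in 0..13 are 0, 1, 2, 3, 10, 11, 12, 13.

0, 1, 2, 3, 10, 11, 12, 13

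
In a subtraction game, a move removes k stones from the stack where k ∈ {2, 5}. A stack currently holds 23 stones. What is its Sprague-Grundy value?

1

Grundy values for subtraction set {2, 5}:
k:     0  1  2  3  4  5  6  7  8  9 10 11 12 13 14 15 16 17 18 19 20 21 22 23
g(k):  0  0  1  1  0  2  1  0  0  1  1  0  2  1  0  0  1  1  0  2  1  0  0  1
So g(23) = 1.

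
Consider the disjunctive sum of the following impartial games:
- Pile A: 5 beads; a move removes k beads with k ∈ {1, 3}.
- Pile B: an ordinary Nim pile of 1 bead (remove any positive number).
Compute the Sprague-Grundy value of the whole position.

For pile A, compute g(0), g(1), … with moves {1, 3}:
k:     0  1  2  3  4  5
g(k):  0  1  0  1  0  1
So g(5) = 1.
Pile B is a plain Nim pile of size 1, so its Grundy value is 1.
The value of a disjunctive sum is the nim-sum of the parts.
Combined value = 1 XOR 1 = 0.

0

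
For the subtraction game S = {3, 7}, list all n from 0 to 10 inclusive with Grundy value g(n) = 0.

Compute g(0), g(1), … for moves {3, 7}:
g(0) = mex{} = 0
g(1) = mex{} = 0
g(2) = mex{} = 0
g(3) = mex{0} = 1
g(4) = mex{0} = 1
g(5) = mex{0} = 1
g(6) = mex{1} = 0
g(7) = mex{0,1} = 2
g(8) = mex{0,1} = 2
g(9) = mex{0} = 1
g(10) = mex{1,2} = 0
The P-positions (g = 0) in 0..10 are 0, 1, 2, 6, 10.

0, 1, 2, 6, 10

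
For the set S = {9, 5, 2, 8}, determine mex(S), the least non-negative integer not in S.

0

0 is not in the set, so the mex is 0.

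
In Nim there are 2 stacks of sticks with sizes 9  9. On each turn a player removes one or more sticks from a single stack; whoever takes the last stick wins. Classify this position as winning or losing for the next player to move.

Bitwise XOR of the heap sizes:
  1001  (9)
  1001  (9)
  ----
  0000  (0)
The nim-sum is 0, so this is a P-position: the player to move is in a losing position under optimal play.

Losing position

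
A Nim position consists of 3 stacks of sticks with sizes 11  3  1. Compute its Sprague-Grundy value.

9

Write each in binary and XOR column by column:
  1011  (11)
  0011  (3)
  0001  (1)
  ----
  1001  (9)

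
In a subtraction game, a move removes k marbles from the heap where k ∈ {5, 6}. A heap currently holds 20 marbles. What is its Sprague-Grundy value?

1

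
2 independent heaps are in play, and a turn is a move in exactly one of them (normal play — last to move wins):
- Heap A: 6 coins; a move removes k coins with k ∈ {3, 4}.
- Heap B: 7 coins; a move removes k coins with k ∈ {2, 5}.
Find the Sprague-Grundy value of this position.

2

Grundy values for heap A (subtraction set {3, 4}):
k:     0  1  2  3  4  5  6
g(k):  0  0  0  1  1  1  2
So g(6) = 2.
Grundy values for heap B (subtraction set {2, 5}):
g(0) = mex{} = 0
g(1) = mex{} = 0
g(2) = mex{0} = 1
g(3) = mex{0} = 1
g(4) = mex{1} = 0
g(5) = mex{0,1} = 2
g(6) = mex{0} = 1
g(7) = mex{1,2} = 0
So g(7) = 0.
The value of a disjunctive sum is the nim-sum of the parts.
Combined value = 2 XOR 0 = 2.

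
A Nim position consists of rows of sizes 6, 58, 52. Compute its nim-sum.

Nim-sum: 6 ⊕ 58 ⊕ 52 = 8.

8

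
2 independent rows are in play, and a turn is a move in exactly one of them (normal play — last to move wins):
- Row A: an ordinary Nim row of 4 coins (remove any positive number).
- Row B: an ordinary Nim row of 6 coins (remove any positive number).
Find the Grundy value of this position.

Row A is a plain Nim row of size 4, so its Grundy value is 4.
Row B is a plain Nim row of size 6, so its Grundy value is 6.
By the Sprague-Grundy theorem, the Grundy value of a sum of independent games is the XOR of the component values.
Combined value = 4 ⊕ 6 = 2.

2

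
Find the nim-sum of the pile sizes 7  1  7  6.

7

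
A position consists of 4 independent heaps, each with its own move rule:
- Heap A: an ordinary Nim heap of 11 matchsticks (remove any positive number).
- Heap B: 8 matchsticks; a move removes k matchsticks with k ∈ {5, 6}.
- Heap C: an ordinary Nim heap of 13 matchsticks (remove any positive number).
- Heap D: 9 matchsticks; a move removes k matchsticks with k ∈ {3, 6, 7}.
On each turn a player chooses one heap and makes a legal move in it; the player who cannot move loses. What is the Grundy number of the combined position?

4

Heap A is a plain Nim heap of size 11, so its Grundy value is 11.
For heap B, compute g(0), g(1), … with moves {5, 6}:
k:     0  1  2  3  4  5  6  7  8
g(k):  0  0  0  0  0  1  1  1  1
So g(8) = 1.
Heap C is a plain Nim heap of size 13, so its Grundy value is 13.
Grundy values for heap D (subtraction set {3, 6, 7}):
k:     0  1  2  3  4  5  6  7  8  9
g(k):  0  0  0  1  1  1  2  2  2  3
So g(9) = 3.
By the Sprague-Grundy theorem, the Grundy value of a sum of independent games is the XOR of the component values.
Combined value = 11 XOR 1 XOR 13 XOR 3 = 4.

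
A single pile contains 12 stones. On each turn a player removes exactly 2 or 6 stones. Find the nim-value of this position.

0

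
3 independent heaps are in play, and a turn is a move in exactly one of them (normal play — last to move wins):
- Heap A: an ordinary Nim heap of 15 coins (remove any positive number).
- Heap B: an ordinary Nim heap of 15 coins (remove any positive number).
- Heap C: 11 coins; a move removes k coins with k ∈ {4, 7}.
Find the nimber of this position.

Heap A is a plain Nim heap of size 15, so its Grundy value is 15.
Heap B is a plain Nim heap of size 15, so its Grundy value is 15.
For heap C, compute g(0), g(1), … with moves {4, 7}:
g(0) = mex{} = 0
g(1) = mex{} = 0
g(2) = mex{} = 0
g(3) = mex{} = 0
g(4) = mex{0} = 1
g(5) = mex{0} = 1
g(6) = mex{0} = 1
g(7) = mex{0} = 1
g(8) = mex{0,1} = 2
g(9) = mex{0,1} = 2
g(10) = mex{0,1} = 2
g(11) = mex{1} = 0
So g(11) = 0.
The value of a disjunctive sum is the nim-sum of the parts.
Combined value = 15 XOR 15 XOR 0 = 0.

0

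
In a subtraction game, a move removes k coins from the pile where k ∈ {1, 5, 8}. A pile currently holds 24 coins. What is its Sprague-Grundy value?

3

Grundy values for subtraction set {1, 5, 8}:
k:     0  1  2  3  4  5  6  7  8  9 10 11 12 13 14 15 16 17 18 19 20 21 22 23 24
g(k):  0  1  0  1  0  1  0  1  2  3  2  3  2  0  1  0  1  0  1  0  1  2  3  2  3
So g(24) = 3.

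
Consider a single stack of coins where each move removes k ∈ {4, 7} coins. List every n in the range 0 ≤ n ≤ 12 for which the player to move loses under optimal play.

Grundy values for subtraction set {4, 7}:
k:     0  1  2  3  4  5  6  7  8  9 10 11 12
g(k):  0  0  0  0  1  1  1  1  2  2  2  0  0
The P-positions (g = 0) in 0..12 are 0, 1, 2, 3, 11, 12.

0, 1, 2, 3, 11, 12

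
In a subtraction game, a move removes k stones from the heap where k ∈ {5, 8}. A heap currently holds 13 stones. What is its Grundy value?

0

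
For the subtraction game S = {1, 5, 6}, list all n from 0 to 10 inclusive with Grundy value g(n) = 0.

Compute g(0), g(1), … for moves {1, 5, 6}:
k:     0  1  2  3  4  5  6  7  8  9 10
g(k):  0  1  0  1  0  1  2  3  2  3  2
The P-positions (g = 0) in 0..10 are 0, 2, 4.

0, 2, 4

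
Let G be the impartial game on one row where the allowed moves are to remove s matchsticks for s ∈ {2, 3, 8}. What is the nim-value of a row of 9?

Compute g(0), g(1), … for moves {2, 3, 8}:
k:     0  1  2  3  4  5  6  7  8  9
g(k):  0  0  1  1  2  0  0  1  1  2
So g(9) = 2.

2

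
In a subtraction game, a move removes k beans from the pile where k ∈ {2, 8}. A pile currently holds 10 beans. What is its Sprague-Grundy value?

0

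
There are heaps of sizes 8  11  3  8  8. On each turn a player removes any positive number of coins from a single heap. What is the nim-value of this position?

Nim-sum: 8 ⊕ 11 ⊕ 3 ⊕ 8 ⊕ 8 = 0.

0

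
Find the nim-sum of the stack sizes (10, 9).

3

Compute the nim-sum pairwise:
10 XOR 9 = 3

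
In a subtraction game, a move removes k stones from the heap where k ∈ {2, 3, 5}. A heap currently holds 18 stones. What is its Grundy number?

2

Grundy values for subtraction set {2, 3, 5}:
k:     0  1  2  3  4  5  6  7  8  9 10 11 12 13 14 15 16 17 18
g(k):  0  0  1  1  2  2  3  0  0  1  1  2  2  3  0  0  1  1  2
So g(18) = 2.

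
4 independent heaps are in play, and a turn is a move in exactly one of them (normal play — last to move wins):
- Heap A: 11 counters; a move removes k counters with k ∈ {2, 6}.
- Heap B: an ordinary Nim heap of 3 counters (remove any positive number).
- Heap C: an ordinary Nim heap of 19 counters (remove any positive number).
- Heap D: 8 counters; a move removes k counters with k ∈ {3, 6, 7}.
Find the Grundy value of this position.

Grundy values for heap A (subtraction set {2, 6}):
k:     0  1  2  3  4  5  6  7  8  9 10 11
g(k):  0  0  1  1  0  0  1  1  0  0  1  1
So g(11) = 1.
Heap B is a plain Nim heap of size 3, so its Grundy value is 3.
Heap C is a plain Nim heap of size 19, so its Grundy value is 19.
For heap D, compute g(0), g(1), … with moves {3, 6, 7}:
k:     0  1  2  3  4  5  6  7  8
g(k):  0  0  0  1  1  1  2  2  2
So g(8) = 2.
The value of a disjunctive sum is the nim-sum of the parts.
Combined value = 1 ⊕ 3 ⊕ 19 ⊕ 2 = 19.

19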